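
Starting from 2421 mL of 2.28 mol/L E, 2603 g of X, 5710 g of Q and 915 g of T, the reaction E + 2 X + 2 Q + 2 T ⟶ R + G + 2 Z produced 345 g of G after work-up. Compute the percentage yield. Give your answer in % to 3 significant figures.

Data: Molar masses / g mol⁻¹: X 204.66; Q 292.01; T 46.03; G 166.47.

n(E) = 2.28 × 2421/1000 = 5.520 mol
n(X) = 2603 / 204.66 = 12.72 mol
n(Q) = 5710 / 292.01 = 19.55 mol
n(T) = 915.0 / 46.03 = 19.88 mol
n/ν for E = 5.520/1 = 5.520
n/ν for X = 12.72/2 = 6.360
n/ν for Q = 19.55/2 = 9.775
n/ν for T = 19.88/2 = 9.940
Smallest n/ν is E → limiting reagent.
theoretical n(G) = (1/1) × 5.520 = 5.520 mol → 918.9 g
% yield = 345 / 918.9 × 100 = 37.54 %

37.5 %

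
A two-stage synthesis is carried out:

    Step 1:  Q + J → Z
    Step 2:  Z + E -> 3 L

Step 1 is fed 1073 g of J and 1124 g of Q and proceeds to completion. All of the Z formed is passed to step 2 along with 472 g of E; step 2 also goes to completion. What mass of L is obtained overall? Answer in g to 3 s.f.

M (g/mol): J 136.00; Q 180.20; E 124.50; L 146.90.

1670 g

Step 1:
n(J) = 1073 / 136.00 = 7.890 mol
n(Q) = 1124 / 180.20 = 6.238 mol
n/ν for J = 7.890/1 = 7.890
n/ν for Q = 6.238/1 = 6.238
Smallest n/ν is Q → limiting reagent.
n(Z) produced = (1/1) × 6.238 = 6.238 mol
Step 2:
n(Z) available = 6.238 mol
n(E) = 472.0 / 124.50 = 3.791 mol
n/ν for Z = 6.238/1 = 6.238
n/ν for E = 3.791/1 = 3.791
Smallest n/ν is E → limiting reagent.
n(L) = (3/1) × 3.791 = 11.37 mol
mass = 11.37 × 146.90 = 1670 g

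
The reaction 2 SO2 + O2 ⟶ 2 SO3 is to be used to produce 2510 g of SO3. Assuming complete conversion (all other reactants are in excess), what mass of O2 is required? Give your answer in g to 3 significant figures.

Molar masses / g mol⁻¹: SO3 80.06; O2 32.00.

n(SO3) = 2510 / 80.06 = 31.35 mol
n(O2) = (1/2) × 31.35 = 15.68 mol
mass = 15.68 × 32.00 = 501.8 g

502 g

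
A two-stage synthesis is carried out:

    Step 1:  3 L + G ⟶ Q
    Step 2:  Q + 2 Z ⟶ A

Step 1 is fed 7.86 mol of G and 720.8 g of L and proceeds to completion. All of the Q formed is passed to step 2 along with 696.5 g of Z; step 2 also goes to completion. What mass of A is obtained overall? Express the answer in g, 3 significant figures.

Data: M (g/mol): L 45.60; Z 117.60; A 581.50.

Step 1:
n(G) = 7.860 mol
n(L) = 720.8 / 45.60 = 15.81 mol
n/ν for G = 7.860/1 = 7.860
n/ν for L = 15.81/3 = 5.270
Smallest n/ν is L → limiting reagent.
n(Q) produced = (1/3) × 15.81 = 5.270 mol
Step 2:
n(Q) available = 5.270 mol
n(Z) = 696.5 / 117.60 = 5.923 mol
n/ν for Q = 5.270/1 = 5.270
n/ν for Z = 5.923/2 = 2.962
Smallest n/ν is Z → limiting reagent.
n(A) = (1/2) × 5.923 = 2.962 mol
mass = 2.962 × 581.50 = 1722 g

1720 g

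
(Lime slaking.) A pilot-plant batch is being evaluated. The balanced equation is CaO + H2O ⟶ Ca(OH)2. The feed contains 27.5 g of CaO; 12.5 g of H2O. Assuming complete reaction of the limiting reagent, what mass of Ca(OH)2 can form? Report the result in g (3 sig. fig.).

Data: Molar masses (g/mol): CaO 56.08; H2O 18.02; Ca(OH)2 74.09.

n(CaO) = 27.50 / 56.08 = 0.4904 mol
n(H2O) = 12.50 / 18.02 = 0.6937 mol
n/ν → CaO: 0.4904, H2O: 0.6937; CaO is limiting.
n(Ca(OH)2) = (1/1) × 0.4904 = 0.4904 mol
mass = 0.4904 × 74.09 = 36.33 g

36.3 g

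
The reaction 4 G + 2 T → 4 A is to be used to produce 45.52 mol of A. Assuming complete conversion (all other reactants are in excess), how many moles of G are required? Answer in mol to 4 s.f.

45.52 mol

n(A) = 45.52 mol
n(G) = (4/4) × 45.52 = 45.52 mol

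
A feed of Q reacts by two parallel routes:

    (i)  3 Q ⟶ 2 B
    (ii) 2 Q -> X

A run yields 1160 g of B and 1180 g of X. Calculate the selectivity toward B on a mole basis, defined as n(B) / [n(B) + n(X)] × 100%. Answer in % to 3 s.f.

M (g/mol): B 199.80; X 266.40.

n(B) = 1160 / 199.80 = 5.806 mol
n(X) = 1180 / 266.40 = 4.429 mol
selectivity = 5.806/(5.806+4.429) × 100 = 56.73 %

56.7 %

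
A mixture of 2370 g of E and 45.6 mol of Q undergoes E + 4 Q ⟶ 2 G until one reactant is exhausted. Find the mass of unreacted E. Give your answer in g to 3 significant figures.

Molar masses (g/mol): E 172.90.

399 g

n(E) = 2370 / 172.90 = 13.71 mol
n(Q) = 45.60 mol
n/ν for E = 13.71/1 = 13.71
n/ν for Q = 45.60/4 = 11.40
Smallest n/ν is Q → limiting reagent.
E consumed = (1/4) × 45.60 = 11.40 mol
E remaining = 13.71 − 11.40 = 2.310 mol
mass = 2.310 × 172.90 = 399.4 g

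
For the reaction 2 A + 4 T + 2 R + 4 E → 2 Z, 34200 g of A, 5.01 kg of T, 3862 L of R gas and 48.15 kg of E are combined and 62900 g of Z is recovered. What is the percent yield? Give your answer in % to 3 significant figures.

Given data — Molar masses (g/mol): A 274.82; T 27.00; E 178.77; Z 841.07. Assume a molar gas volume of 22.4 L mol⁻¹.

n(A) = 34200 / 274.82 = 124.4 mol
n(T) = 5.010×1000 / 27.00 = 185.6 mol
n(R) = 3862 / 22.4 = 172.4 mol
n(E) = 48.15×1000 / 178.77 = 269.3 mol
n/ν for A = 124.4/2 = 62.20
n/ν for T = 185.6/4 = 46.40
n/ν for R = 172.4/2 = 86.20
n/ν for E = 269.3/4 = 67.33
Smallest n/ν is T → limiting reagent.
theoretical n(Z) = (2/4) × 185.6 = 92.80 mol → 78050 g
% yield = 62900 / 78050 × 100 = 80.59 %

80.6 %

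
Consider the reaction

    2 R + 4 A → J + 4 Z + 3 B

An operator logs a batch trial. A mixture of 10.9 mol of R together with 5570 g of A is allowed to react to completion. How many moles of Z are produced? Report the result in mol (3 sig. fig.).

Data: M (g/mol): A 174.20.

21.8 mol

n(R) = 10.90 mol
n(A) = 5570 / 174.20 = 31.97 mol
n/ν → R: 5.450, A: 7.993; R is limiting.
n(Z) = (4/2) × 10.90 = 21.80 mol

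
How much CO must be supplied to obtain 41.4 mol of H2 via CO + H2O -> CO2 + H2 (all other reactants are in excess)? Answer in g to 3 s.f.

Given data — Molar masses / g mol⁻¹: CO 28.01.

n(H2) = 41.40 mol
n(CO) = (1/1) × 41.40 = 41.40 mol
mass = 41.40 × 28.01 = 1160 g

1160 g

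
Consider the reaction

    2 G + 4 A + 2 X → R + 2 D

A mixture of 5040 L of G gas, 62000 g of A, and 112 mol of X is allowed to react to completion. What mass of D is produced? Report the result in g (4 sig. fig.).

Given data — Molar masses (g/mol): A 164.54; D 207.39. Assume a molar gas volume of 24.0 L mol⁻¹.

23230 g

n(G) = 5040 / 24.0 = 210.0 mol
n(A) = 62000 / 164.54 = 376.8 mol
n(X) = 112.0 mol
n/ν for G = 210.0/2 = 105.0
n/ν for A = 376.8/4 = 94.20
n/ν for X = 112.0/2 = 56.00
Smallest n/ν is X → limiting reagent.
n(D) = (2/2) × 112.0 = 112.0 mol
mass = 112.0 × 207.39 = 23230 g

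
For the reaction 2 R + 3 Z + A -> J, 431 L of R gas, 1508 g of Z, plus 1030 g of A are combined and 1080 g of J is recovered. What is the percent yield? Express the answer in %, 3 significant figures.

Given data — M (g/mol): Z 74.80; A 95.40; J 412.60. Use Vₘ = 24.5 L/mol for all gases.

n(R) = 431.0 / 24.5 = 17.59 mol
n(Z) = 1508 / 74.80 = 20.16 mol
n(A) = 1030 / 95.40 = 10.80 mol
n/ν → R: 8.795, Z: 6.720, A: 10.80; Z is limiting.
theoretical n(J) = (1/3) × 20.16 = 6.720 mol → 2773 g
% yield = 1080 / 2773 × 100 = 38.95 %

39.0 %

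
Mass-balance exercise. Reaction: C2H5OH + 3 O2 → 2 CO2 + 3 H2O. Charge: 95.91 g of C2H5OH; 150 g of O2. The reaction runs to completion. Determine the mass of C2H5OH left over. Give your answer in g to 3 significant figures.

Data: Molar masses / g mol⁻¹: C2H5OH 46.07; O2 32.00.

n(C2H5OH) = 95.91 / 46.07 = 2.082 mol
n(O2) = 150.0 / 32.00 = 4.688 mol
n/ν for C2H5OH = 2.082/1 = 2.082
n/ν for O2 = 4.688/3 = 1.563
Smallest n/ν is O2 → limiting reagent.
C2H5OH consumed = (1/3) × 4.688 = 1.563 mol
C2H5OH remaining = 2.082 − 1.563 = 0.5190 mol
mass = 0.5190 × 46.07 = 23.91 g

23.9 g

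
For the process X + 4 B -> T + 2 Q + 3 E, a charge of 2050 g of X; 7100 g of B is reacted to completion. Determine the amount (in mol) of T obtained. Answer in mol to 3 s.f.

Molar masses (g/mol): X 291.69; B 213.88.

7.03 mol

n(X) = 2050 / 291.69 = 7.028 mol
n(B) = 7100 / 213.88 = 33.20 mol
n/ν for X = 7.028/1 = 7.028
n/ν for B = 33.20/4 = 8.300
Smallest n/ν is X → limiting reagent.
n(T) = (1/1) × 7.028 = 7.028 mol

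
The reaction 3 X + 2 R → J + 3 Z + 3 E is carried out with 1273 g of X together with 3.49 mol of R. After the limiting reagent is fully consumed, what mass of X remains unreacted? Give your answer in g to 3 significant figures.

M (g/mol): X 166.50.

401 g

n(X) = 1273 / 166.50 = 7.646 mol
n(R) = 3.490 mol
n/ν for X = 7.646/3 = 2.549
n/ν for R = 3.490/2 = 1.745
Smallest n/ν is R → limiting reagent.
X consumed = (3/2) × 3.490 = 5.235 mol
X remaining = 7.646 − 5.235 = 2.411 mol
mass = 2.411 × 166.50 = 401.4 g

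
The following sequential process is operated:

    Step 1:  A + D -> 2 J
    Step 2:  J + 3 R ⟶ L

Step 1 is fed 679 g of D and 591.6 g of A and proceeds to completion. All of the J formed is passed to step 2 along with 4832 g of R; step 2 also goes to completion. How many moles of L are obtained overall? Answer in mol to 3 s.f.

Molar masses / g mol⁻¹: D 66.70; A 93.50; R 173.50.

9.28 mol

Step 1:
n(D) = 679.0 / 66.70 = 10.18 mol
n(A) = 591.6 / 93.50 = 6.327 mol
n/ν for D = 10.18/1 = 10.18
n/ν for A = 6.327/1 = 6.327
Smallest n/ν is A → limiting reagent.
n(J) produced = (2/1) × 6.327 = 12.65 mol
Step 2:
n(J) available = 12.65 mol
n(R) = 4832 / 173.50 = 27.85 mol
n/ν for J = 12.65/1 = 12.65
n/ν for R = 27.85/3 = 9.283
Smallest n/ν is R → limiting reagent.
n(L) = (1/3) × 27.85 = 9.283 mol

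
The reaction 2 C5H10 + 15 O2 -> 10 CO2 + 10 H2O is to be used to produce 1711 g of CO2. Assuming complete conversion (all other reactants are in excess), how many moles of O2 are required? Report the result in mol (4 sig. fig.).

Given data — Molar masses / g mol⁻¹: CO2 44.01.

n(CO2) = 1711 / 44.01 = 38.88 mol
n(O2) = (15/10) × 38.88 = 58.32 mol

58.32 mol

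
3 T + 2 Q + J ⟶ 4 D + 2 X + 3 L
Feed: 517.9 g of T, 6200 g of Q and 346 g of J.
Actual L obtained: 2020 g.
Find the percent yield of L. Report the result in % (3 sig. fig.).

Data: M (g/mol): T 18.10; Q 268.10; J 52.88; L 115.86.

n(T) = 517.9 / 18.10 = 28.61 mol
n(Q) = 6200 / 268.10 = 23.13 mol
n(J) = 346.0 / 52.88 = 6.543 mol
n/ν for T = 28.61/3 = 9.537
n/ν for Q = 23.13/2 = 11.57
n/ν for J = 6.543/1 = 6.543
Smallest n/ν is J → limiting reagent.
theoretical n(L) = (3/1) × 6.543 = 19.63 mol → 2274 g
% yield = 2020 / 2274 × 100 = 88.83 %

88.8 %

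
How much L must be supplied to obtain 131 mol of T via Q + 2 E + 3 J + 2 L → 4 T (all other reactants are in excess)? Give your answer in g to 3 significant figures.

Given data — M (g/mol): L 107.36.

n(T) = 131.0 mol
n(L) = (2/4) × 131.0 = 65.50 mol
mass = 65.50 × 107.36 = 7032 g

7030 g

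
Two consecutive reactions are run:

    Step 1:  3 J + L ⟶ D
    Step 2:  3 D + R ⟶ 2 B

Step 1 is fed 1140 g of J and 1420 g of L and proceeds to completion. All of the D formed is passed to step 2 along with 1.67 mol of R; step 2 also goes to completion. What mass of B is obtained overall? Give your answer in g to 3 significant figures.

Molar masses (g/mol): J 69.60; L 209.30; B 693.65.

Step 1:
n(J) = 1140 / 69.60 = 16.38 mol
n(L) = 1420 / 209.30 = 6.785 mol
n/ν → J: 5.460, L: 6.785; J is limiting.
n(D) produced = (1/3) × 16.38 = 5.460 mol
Step 2:
n(D) available = 5.460 mol
n(R) = 1.670 mol
n/ν → D: 1.820, R: 1.670; R is limiting.
n(B) = (2/1) × 1.670 = 3.340 mol
mass = 3.340 × 693.65 = 2317 g

2320 g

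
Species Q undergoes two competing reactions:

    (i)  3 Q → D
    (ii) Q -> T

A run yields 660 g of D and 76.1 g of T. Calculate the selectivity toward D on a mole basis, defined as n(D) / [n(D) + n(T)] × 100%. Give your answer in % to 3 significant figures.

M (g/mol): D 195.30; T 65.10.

74.3 %

n(D) = 660 / 195.30 = 3.379 mol
n(T) = 76.1 / 65.10 = 1.169 mol
selectivity = 3.379/(3.379+1.169) × 100 = 74.30 %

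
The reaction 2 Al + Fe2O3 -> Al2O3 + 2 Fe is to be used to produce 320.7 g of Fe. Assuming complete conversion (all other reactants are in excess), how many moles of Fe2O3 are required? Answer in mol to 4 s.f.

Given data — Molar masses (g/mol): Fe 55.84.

n(Fe) = 320.7 / 55.84 = 5.743 mol
n(Fe2O3) = (1/2) × 5.743 = 2.872 mol

2.872 mol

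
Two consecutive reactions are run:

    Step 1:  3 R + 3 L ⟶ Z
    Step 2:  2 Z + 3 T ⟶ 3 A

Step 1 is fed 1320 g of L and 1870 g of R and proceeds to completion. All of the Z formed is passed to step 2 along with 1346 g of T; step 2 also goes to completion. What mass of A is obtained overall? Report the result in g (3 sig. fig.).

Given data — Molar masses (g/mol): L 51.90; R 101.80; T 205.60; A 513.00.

Step 1:
n(L) = 1320 / 51.90 = 25.43 mol
n(R) = 1870 / 101.80 = 18.37 mol
n/ν for L = 25.43/3 = 8.477
n/ν for R = 18.37/3 = 6.123
Smallest n/ν is R → limiting reagent.
n(Z) produced = (1/3) × 18.37 = 6.123 mol
Step 2:
n(Z) available = 6.123 mol
n(T) = 1346 / 205.60 = 6.547 mol
n/ν for Z = 6.123/2 = 3.062
n/ν for T = 6.547/3 = 2.182
Smallest n/ν is T → limiting reagent.
n(A) = (3/3) × 6.547 = 6.547 mol
mass = 6.547 × 513.00 = 3359 g

3360 g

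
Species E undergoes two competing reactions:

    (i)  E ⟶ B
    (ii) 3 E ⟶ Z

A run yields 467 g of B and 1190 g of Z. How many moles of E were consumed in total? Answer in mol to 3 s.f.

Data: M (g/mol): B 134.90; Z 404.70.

12.3 mol

n(B) = 467 / 134.90 = 3.462 mol
n(Z) = 1190 / 404.70 = 2.940 mol
n(E) via (i) = (1/1)×3.462 = 3.462 mol
n(E) via (ii) = (3/1)×2.940 = 8.820 mol
total n(E) = 3.462 + 8.820 = 12.28 mol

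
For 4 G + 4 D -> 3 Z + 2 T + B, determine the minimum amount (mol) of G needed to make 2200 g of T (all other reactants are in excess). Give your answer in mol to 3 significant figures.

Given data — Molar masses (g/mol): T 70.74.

n(T) = 2200 / 70.74 = 31.10 mol
n(G) = (4/2) × 31.10 = 62.20 mol

62.2 mol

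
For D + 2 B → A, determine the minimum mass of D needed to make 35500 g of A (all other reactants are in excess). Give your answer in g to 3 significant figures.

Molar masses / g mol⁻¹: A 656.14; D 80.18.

n(A) = 35500 / 656.14 = 54.10 mol
n(D) = (1/1) × 54.10 = 54.10 mol
mass = 54.10 × 80.18 = 4338 g

4340 g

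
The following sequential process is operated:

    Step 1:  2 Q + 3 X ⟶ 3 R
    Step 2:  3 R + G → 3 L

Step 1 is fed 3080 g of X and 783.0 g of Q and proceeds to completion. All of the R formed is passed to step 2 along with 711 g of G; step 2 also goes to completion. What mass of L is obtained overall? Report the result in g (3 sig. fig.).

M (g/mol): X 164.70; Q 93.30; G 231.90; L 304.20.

Step 1:
n(X) = 3080 / 164.70 = 18.70 mol
n(Q) = 783.0 / 93.30 = 8.392 mol
n/ν for X = 18.70/3 = 6.233
n/ν for Q = 8.392/2 = 4.196
Smallest n/ν is Q → limiting reagent.
n(R) produced = (3/2) × 8.392 = 12.59 mol
Step 2:
n(R) available = 12.59 mol
n(G) = 711.0 / 231.90 = 3.066 mol
n/ν for R = 12.59/3 = 4.197
n/ν for G = 3.066/1 = 3.066
Smallest n/ν is G → limiting reagent.
n(L) = (3/1) × 3.066 = 9.198 mol
mass = 9.198 × 304.20 = 2798 g

2800 g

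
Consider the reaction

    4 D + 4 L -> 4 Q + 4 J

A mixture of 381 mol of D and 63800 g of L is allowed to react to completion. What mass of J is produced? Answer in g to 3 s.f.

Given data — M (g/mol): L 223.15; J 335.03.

n(D) = 381.0 mol
n(L) = 63800 / 223.15 = 285.9 mol
n/ν for D = 381.0/4 = 95.25
n/ν for L = 285.9/4 = 71.48
Smallest n/ν is L → limiting reagent.
n(J) = (4/4) × 285.9 = 285.9 mol
mass = 285.9 × 335.03 = 95790 g

95800 g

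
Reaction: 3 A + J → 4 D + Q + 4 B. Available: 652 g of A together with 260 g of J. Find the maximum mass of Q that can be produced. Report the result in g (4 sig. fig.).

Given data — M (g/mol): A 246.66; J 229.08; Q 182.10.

160.4 g

n(A) = 652.0 / 246.66 = 2.643 mol
n(J) = 260.0 / 229.08 = 1.135 mol
n/ν → A: 0.8810, J: 1.135; A is limiting.
n(Q) = (1/3) × 2.643 = 0.8810 mol
mass = 0.8810 × 182.10 = 160.4 g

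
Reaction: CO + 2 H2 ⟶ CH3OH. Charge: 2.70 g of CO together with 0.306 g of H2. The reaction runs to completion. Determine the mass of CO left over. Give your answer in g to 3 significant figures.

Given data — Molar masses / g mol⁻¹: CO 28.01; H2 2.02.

n(CO) = 2.700 / 28.01 = 0.09639 mol
n(H2) = 0.3060 / 2.02 = 0.1515 mol
n/ν → CO: 0.09639, H2: 0.07575; H2 is limiting.
CO consumed = (1/2) × 0.1515 = 0.07575 mol
CO remaining = 0.09639 − 0.07575 = 0.02064 mol
mass = 0.02064 × 28.01 = 0.5781 g

0.578 g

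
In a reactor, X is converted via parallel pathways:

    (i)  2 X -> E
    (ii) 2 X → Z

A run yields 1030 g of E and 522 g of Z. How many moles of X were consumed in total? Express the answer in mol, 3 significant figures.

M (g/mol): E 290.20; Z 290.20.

10.7 mol

n(E) = 1030 / 290.20 = 3.549 mol
n(Z) = 522 / 290.20 = 1.799 mol
n(X) via (i) = (2/1)×3.549 = 7.098 mol
n(X) via (ii) = (2/1)×1.799 = 3.598 mol
total n(X) = 7.098 + 3.598 = 10.70 mol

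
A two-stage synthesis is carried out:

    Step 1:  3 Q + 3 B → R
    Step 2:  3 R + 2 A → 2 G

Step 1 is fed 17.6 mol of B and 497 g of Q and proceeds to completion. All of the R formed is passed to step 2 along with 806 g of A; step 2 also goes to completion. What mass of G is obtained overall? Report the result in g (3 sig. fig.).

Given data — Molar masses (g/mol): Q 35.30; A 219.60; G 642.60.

2010 g

Step 1:
n(B) = 17.60 mol
n(Q) = 497.0 / 35.30 = 14.08 mol
n/ν → B: 5.867, Q: 4.693; Q is limiting.
n(R) produced = (1/3) × 14.08 = 4.693 mol
Step 2:
n(R) available = 4.693 mol
n(A) = 806.0 / 219.60 = 3.670 mol
n/ν → R: 1.564, A: 1.835; R is limiting.
n(G) = (2/3) × 4.693 = 3.129 mol
mass = 3.129 × 642.60 = 2011 g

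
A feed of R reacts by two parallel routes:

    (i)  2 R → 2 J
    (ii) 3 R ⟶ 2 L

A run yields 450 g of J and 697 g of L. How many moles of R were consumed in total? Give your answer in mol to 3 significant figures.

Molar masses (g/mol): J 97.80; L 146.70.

n(J) = 450 / 97.80 = 4.601 mol
n(L) = 697 / 146.70 = 4.751 mol
n(R) via (i) = (2/2)×4.601 = 4.601 mol
n(R) via (ii) = (3/2)×4.751 = 7.127 mol
total n(R) = 4.601 + 7.127 = 11.73 mol

11.7 mol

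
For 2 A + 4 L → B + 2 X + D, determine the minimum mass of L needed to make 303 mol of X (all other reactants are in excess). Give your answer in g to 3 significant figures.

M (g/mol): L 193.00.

117000 g

n(X) = 303.0 mol
n(L) = (4/2) × 303.0 = 606.0 mol
mass = 606.0 × 193.00 = 117000 g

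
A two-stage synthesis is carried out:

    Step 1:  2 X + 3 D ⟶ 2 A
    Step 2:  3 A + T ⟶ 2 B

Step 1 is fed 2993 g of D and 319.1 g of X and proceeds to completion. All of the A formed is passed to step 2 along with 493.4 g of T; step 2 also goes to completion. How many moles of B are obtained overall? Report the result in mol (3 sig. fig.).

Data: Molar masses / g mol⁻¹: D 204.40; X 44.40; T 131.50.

4.79 mol

Step 1:
n(D) = 2993 / 204.40 = 14.64 mol
n(X) = 319.1 / 44.40 = 7.187 mol
n/ν for D = 14.64/3 = 4.880
n/ν for X = 7.187/2 = 3.594
Smallest n/ν is X → limiting reagent.
n(A) produced = (2/2) × 7.187 = 7.187 mol
Step 2:
n(A) available = 7.187 mol
n(T) = 493.4 / 131.50 = 3.752 mol
n/ν for A = 7.187/3 = 2.396
n/ν for T = 3.752/1 = 3.752
Smallest n/ν is A → limiting reagent.
n(B) = (2/3) × 7.187 = 4.791 mol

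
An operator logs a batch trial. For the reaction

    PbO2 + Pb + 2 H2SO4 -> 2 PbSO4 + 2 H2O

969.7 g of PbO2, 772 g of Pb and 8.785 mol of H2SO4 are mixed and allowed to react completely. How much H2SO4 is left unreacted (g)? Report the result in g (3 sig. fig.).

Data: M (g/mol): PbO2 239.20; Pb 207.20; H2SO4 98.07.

131 g

n(PbO2) = 969.7 / 239.20 = 4.054 mol
n(Pb) = 772.0 / 207.20 = 3.726 mol
n(H2SO4) = 8.785 mol
n/ν for PbO2 = 4.054/1 = 4.054
n/ν for Pb = 3.726/1 = 3.726
n/ν for H2SO4 = 8.785/2 = 4.393
Smallest n/ν is Pb → limiting reagent.
H2SO4 consumed = (2/1) × 3.726 = 7.452 mol
H2SO4 remaining = 8.785 − 7.452 = 1.333 mol
mass = 1.333 × 98.07 = 130.7 g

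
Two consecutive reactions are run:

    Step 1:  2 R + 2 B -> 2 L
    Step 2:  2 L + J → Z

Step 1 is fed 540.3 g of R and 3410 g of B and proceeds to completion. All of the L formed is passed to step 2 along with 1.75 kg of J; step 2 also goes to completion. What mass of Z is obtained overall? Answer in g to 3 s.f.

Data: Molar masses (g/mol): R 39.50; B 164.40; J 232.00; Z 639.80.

Step 1:
n(R) = 540.3 / 39.50 = 13.68 mol
n(B) = 3410 / 164.40 = 20.74 mol
n/ν for R = 13.68/2 = 6.840
n/ν for B = 20.74/2 = 10.37
Smallest n/ν is R → limiting reagent.
n(L) produced = (2/2) × 13.68 = 13.68 mol
Step 2:
n(L) available = 13.68 mol
n(J) = 1.750×1000 / 232.00 = 7.543 mol
n/ν for L = 13.68/2 = 6.840
n/ν for J = 7.543/1 = 7.543
Smallest n/ν is L → limiting reagent.
n(Z) = (1/2) × 13.68 = 6.840 mol
mass = 6.840 × 639.80 = 4376 g

4380 g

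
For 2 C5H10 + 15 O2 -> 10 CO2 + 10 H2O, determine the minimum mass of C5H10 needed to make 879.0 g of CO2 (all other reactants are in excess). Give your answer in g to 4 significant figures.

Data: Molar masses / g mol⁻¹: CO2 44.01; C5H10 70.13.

280.1 g

n(CO2) = 879.0 / 44.01 = 19.97 mol
n(C5H10) = (2/10) × 19.97 = 3.994 mol
mass = 3.994 × 70.13 = 280.1 g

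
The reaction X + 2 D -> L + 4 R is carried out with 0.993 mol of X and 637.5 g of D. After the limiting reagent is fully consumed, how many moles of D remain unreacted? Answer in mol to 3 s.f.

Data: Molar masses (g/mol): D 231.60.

0.767 mol

n(X) = 0.9930 mol
n(D) = 637.5 / 231.60 = 2.753 mol
n/ν for X = 0.9930/1 = 0.9930
n/ν for D = 2.753/2 = 1.377
Smallest n/ν is X → limiting reagent.
D consumed = (2/1) × 0.9930 = 1.986 mol
D remaining = 2.753 − 1.986 = 0.7670 mol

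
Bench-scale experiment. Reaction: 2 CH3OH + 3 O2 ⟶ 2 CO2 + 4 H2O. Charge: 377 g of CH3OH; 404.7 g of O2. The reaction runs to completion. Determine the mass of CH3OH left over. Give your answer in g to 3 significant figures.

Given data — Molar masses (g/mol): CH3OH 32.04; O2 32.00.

107 g

n(CH3OH) = 377.0 / 32.04 = 11.77 mol
n(O2) = 404.7 / 32.00 = 12.65 mol
n/ν → CH3OH: 5.885, O2: 4.217; O2 is limiting.
CH3OH consumed = (2/3) × 12.65 = 8.433 mol
CH3OH remaining = 11.77 − 8.433 = 3.337 mol
mass = 3.337 × 32.04 = 106.9 g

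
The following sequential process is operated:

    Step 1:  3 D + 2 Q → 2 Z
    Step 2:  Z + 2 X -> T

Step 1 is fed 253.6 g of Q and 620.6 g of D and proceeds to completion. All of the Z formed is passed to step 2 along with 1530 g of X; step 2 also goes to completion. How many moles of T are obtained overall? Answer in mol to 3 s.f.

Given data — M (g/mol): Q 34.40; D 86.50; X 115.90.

4.78 mol

Step 1:
n(Q) = 253.6 / 34.40 = 7.372 mol
n(D) = 620.6 / 86.50 = 7.175 mol
n/ν → Q: 3.686, D: 2.392; D is limiting.
n(Z) produced = (2/3) × 7.175 = 4.783 mol
Step 2:
n(Z) available = 4.783 mol
n(X) = 1530 / 115.90 = 13.20 mol
n/ν → Z: 4.783, X: 6.600; Z is limiting.
n(T) = (1/1) × 4.783 = 4.783 mol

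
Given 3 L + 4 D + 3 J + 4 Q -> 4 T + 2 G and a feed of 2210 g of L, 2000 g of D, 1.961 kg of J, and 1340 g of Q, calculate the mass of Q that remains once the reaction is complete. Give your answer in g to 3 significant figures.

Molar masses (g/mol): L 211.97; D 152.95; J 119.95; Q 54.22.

n(L) = 2210 / 211.97 = 10.43 mol
n(D) = 2000 / 152.95 = 13.08 mol
n(J) = 1.961×1000 / 119.95 = 16.35 mol
n(Q) = 1340 / 54.22 = 24.71 mol
n/ν → L: 3.477, D: 3.270, J: 5.450, Q: 6.178; D is limiting.
Q consumed = (4/4) × 13.08 = 13.08 mol
Q remaining = 24.71 − 13.08 = 11.63 mol
mass = 11.63 × 54.22 = 630.6 g

631 g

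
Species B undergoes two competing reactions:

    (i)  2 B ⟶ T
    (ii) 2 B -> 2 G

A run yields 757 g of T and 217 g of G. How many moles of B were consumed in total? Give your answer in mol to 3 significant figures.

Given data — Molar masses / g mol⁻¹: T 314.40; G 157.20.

6.20 mol

n(T) = 757 / 314.40 = 2.408 mol
n(G) = 217 / 157.20 = 1.380 mol
n(B) via (i) = (2/1)×2.408 = 4.816 mol
n(B) via (ii) = (2/2)×1.380 = 1.380 mol
total n(B) = 4.816 + 1.380 = 6.196 mol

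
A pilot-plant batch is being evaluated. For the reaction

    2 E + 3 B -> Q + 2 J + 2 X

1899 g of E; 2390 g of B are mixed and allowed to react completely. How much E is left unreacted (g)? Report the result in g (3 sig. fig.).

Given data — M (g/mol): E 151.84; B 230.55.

n(E) = 1899 / 151.84 = 12.51 mol
n(B) = 2390 / 230.55 = 10.37 mol
n/ν → E: 6.255, B: 3.457; B is limiting.
E consumed = (2/3) × 10.37 = 6.913 mol
E remaining = 12.51 − 6.913 = 5.597 mol
mass = 5.597 × 151.84 = 849.8 g

850 g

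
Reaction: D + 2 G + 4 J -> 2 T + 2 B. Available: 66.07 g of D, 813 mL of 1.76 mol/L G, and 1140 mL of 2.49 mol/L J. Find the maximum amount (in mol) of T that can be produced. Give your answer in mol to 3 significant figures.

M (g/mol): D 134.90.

n(D) = 66.07 / 134.90 = 0.4898 mol
n(G) = 1.76 × 813.0/1000 = 1.431 mol
n(J) = 2.49 × 1140/1000 = 2.839 mol
n/ν for D = 0.4898/1 = 0.4898
n/ν for G = 1.431/2 = 0.7155
n/ν for J = 2.839/4 = 0.7098
Smallest n/ν is D → limiting reagent.
n(T) = (2/1) × 0.4898 = 0.9796 mol

0.980 mol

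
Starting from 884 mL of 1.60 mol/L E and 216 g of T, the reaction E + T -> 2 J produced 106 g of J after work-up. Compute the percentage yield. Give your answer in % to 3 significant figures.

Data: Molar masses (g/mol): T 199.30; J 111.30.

n(E) = 1.60 × 884.0/1000 = 1.414 mol
n(T) = 216.0 / 199.30 = 1.084 mol
n/ν for E = 1.414/1 = 1.414
n/ν for T = 1.084/1 = 1.084
Smallest n/ν is T → limiting reagent.
theoretical n(J) = (2/1) × 1.084 = 2.168 mol → 241.3 g
% yield = 106 / 241.3 × 100 = 43.93 %

43.9 %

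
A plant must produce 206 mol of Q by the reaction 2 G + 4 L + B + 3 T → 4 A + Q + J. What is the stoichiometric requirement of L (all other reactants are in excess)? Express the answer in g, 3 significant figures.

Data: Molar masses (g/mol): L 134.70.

n(Q) = 206.0 mol
n(L) = (4/1) × 206.0 = 824.0 mol
mass = 824.0 × 134.70 = 111000 g

111000 g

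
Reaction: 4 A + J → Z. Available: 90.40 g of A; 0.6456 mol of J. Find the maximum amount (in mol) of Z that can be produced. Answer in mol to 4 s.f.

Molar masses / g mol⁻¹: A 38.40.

0.5885 mol

n(A) = 90.40 / 38.40 = 2.354 mol
n(J) = 0.6456 mol
n/ν for A = 2.354/4 = 0.5885
n/ν for J = 0.6456/1 = 0.6456
Smallest n/ν is A → limiting reagent.
n(Z) = (1/4) × 2.354 = 0.5885 mol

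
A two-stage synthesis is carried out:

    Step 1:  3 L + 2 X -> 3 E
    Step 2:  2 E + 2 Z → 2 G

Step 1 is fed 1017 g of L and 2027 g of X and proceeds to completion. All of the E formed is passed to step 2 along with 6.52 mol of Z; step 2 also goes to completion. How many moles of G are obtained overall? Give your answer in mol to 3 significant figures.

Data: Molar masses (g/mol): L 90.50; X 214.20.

6.52 mol

Step 1:
n(L) = 1017 / 90.50 = 11.24 mol
n(X) = 2027 / 214.20 = 9.463 mol
n/ν for L = 11.24/3 = 3.747
n/ν for X = 9.463/2 = 4.732
Smallest n/ν is L → limiting reagent.
n(E) produced = (3/3) × 11.24 = 11.24 mol
Step 2:
n(E) available = 11.24 mol
n(Z) = 6.520 mol
n/ν for E = 11.24/2 = 5.620
n/ν for Z = 6.520/2 = 3.260
Smallest n/ν is Z → limiting reagent.
n(G) = (2/2) × 6.520 = 6.520 mol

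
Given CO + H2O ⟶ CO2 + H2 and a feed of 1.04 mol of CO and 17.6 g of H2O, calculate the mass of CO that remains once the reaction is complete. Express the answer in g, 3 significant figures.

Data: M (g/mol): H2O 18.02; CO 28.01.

1.77 g

n(CO) = 1.040 mol
n(H2O) = 17.60 / 18.02 = 0.9767 mol
n/ν for CO = 1.040/1 = 1.040
n/ν for H2O = 0.9767/1 = 0.9767
Smallest n/ν is H2O → limiting reagent.
CO consumed = (1/1) × 0.9767 = 0.9767 mol
CO remaining = 1.040 − 0.9767 = 0.06330 mol
mass = 0.06330 × 28.01 = 1.773 g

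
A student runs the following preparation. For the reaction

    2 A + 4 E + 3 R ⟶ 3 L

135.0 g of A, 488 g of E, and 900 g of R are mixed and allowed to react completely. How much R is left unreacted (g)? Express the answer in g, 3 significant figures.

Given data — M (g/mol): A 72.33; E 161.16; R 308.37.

200 g

n(A) = 135.0 / 72.33 = 1.866 mol
n(E) = 488.0 / 161.16 = 3.028 mol
n(R) = 900.0 / 308.37 = 2.919 mol
n/ν for A = 1.866/2 = 0.9330
n/ν for E = 3.028/4 = 0.7570
n/ν for R = 2.919/3 = 0.9730
Smallest n/ν is E → limiting reagent.
R consumed = (3/4) × 3.028 = 2.271 mol
R remaining = 2.919 − 2.271 = 0.6480 mol
mass = 0.6480 × 308.37 = 199.8 g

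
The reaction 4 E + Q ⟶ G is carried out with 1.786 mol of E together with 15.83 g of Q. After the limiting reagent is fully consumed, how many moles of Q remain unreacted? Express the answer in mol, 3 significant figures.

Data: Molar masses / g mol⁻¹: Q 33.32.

0.0286 mol

n(E) = 1.786 mol
n(Q) = 15.83 / 33.32 = 0.4751 mol
n/ν for E = 1.786/4 = 0.4465
n/ν for Q = 0.4751/1 = 0.4751
Smallest n/ν is E → limiting reagent.
Q consumed = (1/4) × 1.786 = 0.4465 mol
Q remaining = 0.4751 − 0.4465 = 0.02860 mol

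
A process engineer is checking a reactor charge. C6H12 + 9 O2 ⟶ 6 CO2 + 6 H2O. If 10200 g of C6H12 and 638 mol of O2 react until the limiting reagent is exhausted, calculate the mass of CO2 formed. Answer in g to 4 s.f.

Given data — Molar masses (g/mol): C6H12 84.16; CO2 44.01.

n(C6H12) = 10200 / 84.16 = 121.2 mol
n(O2) = 638.0 mol
n/ν for C6H12 = 121.2/1 = 121.2
n/ν for O2 = 638.0/9 = 70.89
Smallest n/ν is O2 → limiting reagent.
n(CO2) = (6/9) × 638.0 = 425.3 mol
mass = 425.3 × 44.01 = 18720 g

18720 g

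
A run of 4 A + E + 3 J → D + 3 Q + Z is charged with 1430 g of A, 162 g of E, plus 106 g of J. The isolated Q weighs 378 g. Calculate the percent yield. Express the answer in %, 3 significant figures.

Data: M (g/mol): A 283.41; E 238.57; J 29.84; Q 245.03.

n(A) = 1430 / 283.41 = 5.046 mol
n(E) = 162.0 / 238.57 = 0.6790 mol
n(J) = 106.0 / 29.84 = 3.552 mol
n/ν for A = 5.046/4 = 1.262
n/ν for E = 0.6790/1 = 0.6790
n/ν for J = 3.552/3 = 1.184
Smallest n/ν is E → limiting reagent.
theoretical n(Q) = (3/1) × 0.6790 = 2.037 mol → 499.1 g
% yield = 378 / 499.1 × 100 = 75.74 %

75.7 %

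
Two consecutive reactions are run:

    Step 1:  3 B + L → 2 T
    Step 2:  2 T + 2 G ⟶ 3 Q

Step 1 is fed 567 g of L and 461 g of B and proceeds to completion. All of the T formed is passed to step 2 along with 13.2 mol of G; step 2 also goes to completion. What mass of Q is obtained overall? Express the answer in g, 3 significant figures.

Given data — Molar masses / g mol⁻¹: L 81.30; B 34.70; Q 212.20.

Step 1:
n(L) = 567.0 / 81.30 = 6.974 mol
n(B) = 461.0 / 34.70 = 13.29 mol
n/ν for L = 6.974/1 = 6.974
n/ν for B = 13.29/3 = 4.430
Smallest n/ν is B → limiting reagent.
n(T) produced = (2/3) × 13.29 = 8.860 mol
Step 2:
n(T) available = 8.860 mol
n(G) = 13.20 mol
n/ν for T = 8.860/2 = 4.430
n/ν for G = 13.20/2 = 6.600
Smallest n/ν is T → limiting reagent.
n(Q) = (3/2) × 8.860 = 13.29 mol
mass = 13.29 × 212.20 = 2820 g

2820 g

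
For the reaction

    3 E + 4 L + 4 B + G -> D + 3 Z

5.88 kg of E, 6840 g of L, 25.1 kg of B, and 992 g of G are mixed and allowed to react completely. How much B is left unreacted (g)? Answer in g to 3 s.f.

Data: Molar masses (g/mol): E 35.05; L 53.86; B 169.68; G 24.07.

3550 g

n(E) = 5.880×1000 / 35.05 = 167.8 mol
n(L) = 6840 / 53.86 = 127.0 mol
n(B) = 25.10×1000 / 169.68 = 147.9 mol
n(G) = 992.0 / 24.07 = 41.21 mol
n/ν for E = 167.8/3 = 55.93
n/ν for L = 127.0/4 = 31.75
n/ν for B = 147.9/4 = 36.98
n/ν for G = 41.21/1 = 41.21
Smallest n/ν is L → limiting reagent.
B consumed = (4/4) × 127.0 = 127.0 mol
B remaining = 147.9 − 127.0 = 20.90 mol
mass = 20.90 × 169.68 = 3546 g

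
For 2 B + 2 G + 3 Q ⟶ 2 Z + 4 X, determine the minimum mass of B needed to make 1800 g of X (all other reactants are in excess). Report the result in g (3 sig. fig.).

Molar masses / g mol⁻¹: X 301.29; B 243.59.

n(X) = 1800 / 301.29 = 5.974 mol
n(B) = (2/4) × 5.974 = 2.987 mol
mass = 2.987 × 243.59 = 727.6 g

728 g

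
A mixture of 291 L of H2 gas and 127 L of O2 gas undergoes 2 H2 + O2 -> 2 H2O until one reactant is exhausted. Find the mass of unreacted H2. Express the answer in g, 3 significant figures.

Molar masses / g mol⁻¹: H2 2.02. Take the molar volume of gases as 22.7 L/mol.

3.29 g

n(H2) = 291.0 / 22.7 = 12.82 mol
n(O2) = 127.0 / 22.7 = 5.595 mol
n/ν → H2: 6.410, O2: 5.595; O2 is limiting.
H2 consumed = (2/1) × 5.595 = 11.19 mol
H2 remaining = 12.82 − 11.19 = 1.630 mol
mass = 1.630 × 2.02 = 3.293 g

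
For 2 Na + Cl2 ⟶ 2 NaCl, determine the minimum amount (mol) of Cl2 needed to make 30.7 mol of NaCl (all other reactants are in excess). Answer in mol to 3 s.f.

15.4 mol

n(NaCl) = 30.70 mol
n(Cl2) = (1/2) × 30.70 = 15.35 mol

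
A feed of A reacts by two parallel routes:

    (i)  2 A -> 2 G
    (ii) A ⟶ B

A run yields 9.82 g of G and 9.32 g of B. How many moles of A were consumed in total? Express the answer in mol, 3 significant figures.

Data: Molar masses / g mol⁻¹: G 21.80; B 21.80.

0.878 mol

n(G) = 9.82 / 21.80 = 0.4505 mol
n(B) = 9.32 / 21.80 = 0.4275 mol
n(A) via (i) = (2/2)×0.4505 = 0.4505 mol
n(A) via (ii) = (1/1)×0.4275 = 0.4275 mol
total n(A) = 0.4505 + 0.4275 = 0.8780 mol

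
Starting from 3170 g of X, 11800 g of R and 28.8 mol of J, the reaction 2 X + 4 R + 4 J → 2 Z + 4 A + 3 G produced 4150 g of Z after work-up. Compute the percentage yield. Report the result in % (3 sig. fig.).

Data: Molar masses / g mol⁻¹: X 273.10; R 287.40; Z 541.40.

66.0 %

n(X) = 3170 / 273.10 = 11.61 mol
n(R) = 11800 / 287.40 = 41.06 mol
n(J) = 28.80 mol
n/ν for X = 11.61/2 = 5.805
n/ν for R = 41.06/4 = 10.27
n/ν for J = 28.80/4 = 7.200
Smallest n/ν is X → limiting reagent.
theoretical n(Z) = (2/2) × 11.61 = 11.61 mol → 6286 g
% yield = 4150 / 6286 × 100 = 66.02 %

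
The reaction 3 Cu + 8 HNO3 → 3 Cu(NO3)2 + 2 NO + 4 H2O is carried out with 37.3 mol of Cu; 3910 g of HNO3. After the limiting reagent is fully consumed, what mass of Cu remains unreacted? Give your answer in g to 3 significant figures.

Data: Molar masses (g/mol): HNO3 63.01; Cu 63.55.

892 g

n(Cu) = 37.30 mol
n(HNO3) = 3910 / 63.01 = 62.05 mol
n/ν → Cu: 12.43, HNO3: 7.756; HNO3 is limiting.
Cu consumed = (3/8) × 62.05 = 23.27 mol
Cu remaining = 37.30 − 23.27 = 14.03 mol
mass = 14.03 × 63.55 = 891.6 g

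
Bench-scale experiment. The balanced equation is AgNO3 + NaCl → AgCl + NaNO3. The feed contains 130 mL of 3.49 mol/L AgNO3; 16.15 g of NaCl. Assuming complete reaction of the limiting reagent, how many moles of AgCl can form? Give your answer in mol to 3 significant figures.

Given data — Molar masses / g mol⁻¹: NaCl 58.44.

0.276 mol

n(AgNO3) = 3.49 × 130.0/1000 = 0.4537 mol
n(NaCl) = 16.15 / 58.44 = 0.2764 mol
n/ν for AgNO3 = 0.4537/1 = 0.4537
n/ν for NaCl = 0.2764/1 = 0.2764
Smallest n/ν is NaCl → limiting reagent.
n(AgCl) = (1/1) × 0.2764 = 0.2764 mol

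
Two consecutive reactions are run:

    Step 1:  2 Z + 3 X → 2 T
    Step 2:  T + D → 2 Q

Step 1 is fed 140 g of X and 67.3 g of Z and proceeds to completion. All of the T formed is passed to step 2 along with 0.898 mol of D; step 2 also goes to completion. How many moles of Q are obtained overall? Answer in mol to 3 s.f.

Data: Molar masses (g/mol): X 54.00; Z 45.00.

1.80 mol

Step 1:
n(X) = 140.0 / 54.00 = 2.593 mol
n(Z) = 67.30 / 45.00 = 1.496 mol
n/ν for X = 2.593/3 = 0.8643
n/ν for Z = 1.496/2 = 0.7480
Smallest n/ν is Z → limiting reagent.
n(T) produced = (2/2) × 1.496 = 1.496 mol
Step 2:
n(T) available = 1.496 mol
n(D) = 0.8980 mol
n/ν for T = 1.496/1 = 1.496
n/ν for D = 0.8980/1 = 0.8980
Smallest n/ν is D → limiting reagent.
n(Q) = (2/1) × 0.8980 = 1.796 mol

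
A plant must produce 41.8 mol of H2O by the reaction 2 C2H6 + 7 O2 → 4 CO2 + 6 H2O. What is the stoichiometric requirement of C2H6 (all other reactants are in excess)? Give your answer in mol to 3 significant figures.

n(H2O) = 41.80 mol
n(C2H6) = (2/6) × 41.80 = 13.93 mol

13.9 mol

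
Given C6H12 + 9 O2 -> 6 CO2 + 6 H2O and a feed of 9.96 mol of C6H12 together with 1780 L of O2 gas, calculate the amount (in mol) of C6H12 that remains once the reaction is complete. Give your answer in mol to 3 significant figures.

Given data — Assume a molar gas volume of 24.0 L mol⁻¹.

n(C6H12) = 9.960 mol
n(O2) = 1780 / 24.0 = 74.17 mol
n/ν → C6H12: 9.960, O2: 8.241; O2 is limiting.
C6H12 consumed = (1/9) × 74.17 = 8.241 mol
C6H12 remaining = 9.960 − 8.241 = 1.719 mol

1.72 mol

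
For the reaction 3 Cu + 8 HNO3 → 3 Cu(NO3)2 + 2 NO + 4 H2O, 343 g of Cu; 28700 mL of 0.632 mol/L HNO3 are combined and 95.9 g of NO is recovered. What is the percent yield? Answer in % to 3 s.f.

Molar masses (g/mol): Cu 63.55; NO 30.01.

n(Cu) = 343.0 / 63.55 = 5.397 mol
n(HNO3) = 0.632 × 28700/1000 = 18.14 mol
n/ν for Cu = 5.397/3 = 1.799
n/ν for HNO3 = 18.14/8 = 2.268
Smallest n/ν is Cu → limiting reagent.
theoretical n(NO) = (2/3) × 5.397 = 3.598 mol → 108.0 g
% yield = 95.9 / 108.0 × 100 = 88.80 %

88.8 %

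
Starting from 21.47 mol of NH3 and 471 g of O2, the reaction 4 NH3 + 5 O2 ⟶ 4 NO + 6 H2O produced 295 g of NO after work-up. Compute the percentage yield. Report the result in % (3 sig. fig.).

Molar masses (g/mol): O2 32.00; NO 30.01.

n(NH3) = 21.47 mol
n(O2) = 471.0 / 32.00 = 14.72 mol
n/ν for NH3 = 21.47/4 = 5.368
n/ν for O2 = 14.72/5 = 2.944
Smallest n/ν is O2 → limiting reagent.
theoretical n(NO) = (4/5) × 14.72 = 11.78 mol → 353.5 g
% yield = 295 / 353.5 × 100 = 83.45 %

83.5 %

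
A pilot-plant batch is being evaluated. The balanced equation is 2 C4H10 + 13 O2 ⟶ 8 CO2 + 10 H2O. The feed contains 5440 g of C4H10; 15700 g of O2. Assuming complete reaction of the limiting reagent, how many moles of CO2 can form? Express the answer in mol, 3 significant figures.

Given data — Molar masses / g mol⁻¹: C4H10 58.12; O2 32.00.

n(C4H10) = 5440 / 58.12 = 93.60 mol
n(O2) = 15700 / 32.00 = 490.6 mol
n/ν for C4H10 = 93.60/2 = 46.80
n/ν for O2 = 490.6/13 = 37.74
Smallest n/ν is O2 → limiting reagent.
n(CO2) = (8/13) × 490.6 = 301.9 mol

302 mol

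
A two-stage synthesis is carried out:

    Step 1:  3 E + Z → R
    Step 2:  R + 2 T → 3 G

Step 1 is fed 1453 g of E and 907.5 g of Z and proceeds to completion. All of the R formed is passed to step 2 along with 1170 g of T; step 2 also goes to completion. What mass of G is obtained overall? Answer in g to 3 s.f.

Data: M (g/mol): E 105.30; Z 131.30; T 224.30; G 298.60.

2340 g

Step 1:
n(E) = 1453 / 105.30 = 13.80 mol
n(Z) = 907.5 / 131.30 = 6.912 mol
n/ν → E: 4.600, Z: 6.912; E is limiting.
n(R) produced = (1/3) × 13.80 = 4.600 mol
Step 2:
n(R) available = 4.600 mol
n(T) = 1170 / 224.30 = 5.216 mol
n/ν → R: 4.600, T: 2.608; T is limiting.
n(G) = (3/2) × 5.216 = 7.824 mol
mass = 7.824 × 298.60 = 2336 g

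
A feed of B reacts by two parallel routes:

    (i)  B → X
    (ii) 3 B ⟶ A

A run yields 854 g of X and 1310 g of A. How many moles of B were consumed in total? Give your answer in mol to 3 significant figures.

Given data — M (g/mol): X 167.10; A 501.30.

13.0 mol

n(X) = 854 / 167.10 = 5.111 mol
n(A) = 1310 / 501.30 = 2.613 mol
n(B) via (i) = (1/1)×5.111 = 5.111 mol
n(B) via (ii) = (3/1)×2.613 = 7.839 mol
total n(B) = 5.111 + 7.839 = 12.95 mol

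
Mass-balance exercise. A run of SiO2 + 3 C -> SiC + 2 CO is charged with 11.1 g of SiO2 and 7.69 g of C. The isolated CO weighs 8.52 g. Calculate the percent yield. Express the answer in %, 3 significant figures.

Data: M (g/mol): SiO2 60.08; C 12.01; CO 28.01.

n(SiO2) = 11.10 / 60.08 = 0.1848 mol
n(C) = 7.690 / 12.01 = 0.6403 mol
n/ν for SiO2 = 0.1848/1 = 0.1848
n/ν for C = 0.6403/3 = 0.2134
Smallest n/ν is SiO2 → limiting reagent.
theoretical n(CO) = (2/1) × 0.1848 = 0.3696 mol → 10.35 g
% yield = 8.52 / 10.35 × 100 = 82.32 %

82.3 %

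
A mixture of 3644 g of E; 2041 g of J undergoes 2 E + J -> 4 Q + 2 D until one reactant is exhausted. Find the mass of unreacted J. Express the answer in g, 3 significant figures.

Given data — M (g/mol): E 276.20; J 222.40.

n(E) = 3644 / 276.20 = 13.19 mol
n(J) = 2041 / 222.40 = 9.177 mol
n/ν for E = 13.19/2 = 6.595
n/ν for J = 9.177/1 = 9.177
Smallest n/ν is E → limiting reagent.
J consumed = (1/2) × 13.19 = 6.595 mol
J remaining = 9.177 − 6.595 = 2.582 mol
mass = 2.582 × 222.40 = 574.2 g

574 g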